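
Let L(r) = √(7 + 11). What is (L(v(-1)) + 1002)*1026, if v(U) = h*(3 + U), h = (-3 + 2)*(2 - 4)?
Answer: 1028052 + 3078*√2 ≈ 1.0324e+6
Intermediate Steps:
h = 2 (h = -1*(-2) = 2)
v(U) = 6 + 2*U (v(U) = 2*(3 + U) = 6 + 2*U)
L(r) = 3*√2 (L(r) = √18 = 3*√2)
(L(v(-1)) + 1002)*1026 = (3*√2 + 1002)*1026 = (1002 + 3*√2)*1026 = 1028052 + 3078*√2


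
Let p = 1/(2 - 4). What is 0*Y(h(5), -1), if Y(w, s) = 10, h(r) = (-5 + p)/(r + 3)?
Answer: 0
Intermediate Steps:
p = -½ (p = 1/(-2) = -½ ≈ -0.50000)
h(r) = -11/(2*(3 + r)) (h(r) = (-5 - ½)/(r + 3) = -11/(2*(3 + r)))
0*Y(h(5), -1) = 0*10 = 0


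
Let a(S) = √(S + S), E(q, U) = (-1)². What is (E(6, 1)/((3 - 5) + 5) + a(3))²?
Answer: 55/9 + 2*√6/3 ≈ 7.7441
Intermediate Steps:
E(q, U) = 1
a(S) = √2*√S (a(S) = √(2*S) = √2*√S)
(E(6, 1)/((3 - 5) + 5) + a(3))² = (1/((3 - 5) + 5) + √2*√3)² = (1/(-2 + 5) + √6)² = (1/3 + √6)² = (1*(⅓) + √6)² = (⅓ + √6)²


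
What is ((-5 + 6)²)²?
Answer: 1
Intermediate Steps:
((-5 + 6)²)² = (1²)² = 1² = 1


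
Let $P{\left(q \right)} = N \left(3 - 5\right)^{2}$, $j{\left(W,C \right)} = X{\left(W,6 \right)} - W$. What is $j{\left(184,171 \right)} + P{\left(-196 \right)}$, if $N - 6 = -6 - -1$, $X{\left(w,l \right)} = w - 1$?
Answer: $3$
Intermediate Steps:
$X{\left(w,l \right)} = -1 + w$
$j{\left(W,C \right)} = -1$ ($j{\left(W,C \right)} = \left(-1 + W\right) - W = -1$)
$N = 1$ ($N = 6 - 5 = 1$)
$P{\left(q \right)} = 4$ ($P{\left(q \right)} = 1 \left(3 - 5\right)^{2} = 1 \left(-2\right)^{2} = 1 \cdot 4 = 4$)
$j{\left(184,171 \right)} + P{\left(-196 \right)} = -1 + 4 = 3$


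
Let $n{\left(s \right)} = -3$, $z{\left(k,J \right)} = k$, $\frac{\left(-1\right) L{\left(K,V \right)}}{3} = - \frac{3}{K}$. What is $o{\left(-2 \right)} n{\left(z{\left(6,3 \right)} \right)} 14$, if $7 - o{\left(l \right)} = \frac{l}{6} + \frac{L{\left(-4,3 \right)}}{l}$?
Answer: $- \frac{1043}{4} \approx -260.75$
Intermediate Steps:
$L{\left(K,V \right)} = \frac{9}{K}$ ($L{\left(K,V \right)} = - 3 \left(- \frac{3}{K}\right) = \frac{9}{K}$)
$o{\left(l \right)} = 7 - \frac{l}{6} + \frac{9}{4 l}$ ($o{\left(l \right)} = 7 - \left(\frac{l}{6} + \frac{9 \frac{1}{-4}}{l}\right) = 7 - \left(l \frac{1}{6} + \frac{9 \left(- \frac{1}{4}\right)}{l}\right) = 7 - \left(\frac{l}{6} - \frac{9}{4 l}\right) = 7 - \left(- \frac{9}{4 l} + \frac{l}{6}\right) = 7 - \frac{l}{6} + \frac{9}{4 l}$)
$o{\left(-2 \right)} n{\left(z{\left(6,3 \right)} \right)} 14 = \left(7 - - \frac{1}{3} + \frac{9}{4 \left(-2\right)}\right) \left(-3\right) 14 = \left(7 + \frac{1}{3} + \frac{9}{4} \left(- \frac{1}{2}\right)\right) \left(-3\right) 14 = \left(7 + \frac{1}{3} - \frac{9}{8}\right) \left(-3\right) 14 = \frac{149}{24} \left(-3\right) 14 = \left(- \frac{149}{8}\right) 14 = - \frac{1043}{4}$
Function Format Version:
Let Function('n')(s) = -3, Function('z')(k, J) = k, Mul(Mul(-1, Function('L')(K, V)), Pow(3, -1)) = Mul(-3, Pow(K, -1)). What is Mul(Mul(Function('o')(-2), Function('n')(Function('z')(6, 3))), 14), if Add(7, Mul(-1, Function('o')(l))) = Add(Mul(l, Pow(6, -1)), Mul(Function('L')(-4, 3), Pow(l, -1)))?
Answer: Rational(-1043, 4) ≈ -260.75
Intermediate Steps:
Function('L')(K, V) = Mul(9, Pow(K, -1)) (Function('L')(K, V) = Mul(-3, Mul(-3, Pow(K, -1))) = Mul(9, Pow(K, -1)))
Function('o')(l) = Add(7, Mul(Rational(-1, 6), l), Mul(Rational(9, 4), Pow(l, -1))) (Function('o')(l) = Add(7, Mul(-1, Add(Mul(l, Pow(6, -1)), Mul(Mul(9, Pow(-4, -1)), Pow(l, -1))))) = Add(7, Mul(-1, Add(Mul(l, Rational(1, 6)), Mul(Mul(9, Rational(-1, 4)), Pow(l, -1))))) = Add(7, Mul(-1, Add(Mul(Rational(1, 6), l), Mul(Rational(-9, 4), Pow(l, -1))))) = Add(7, Mul(-1, Add(Mul(Rational(-9, 4), Pow(l, -1)), Mul(Rational(1, 6), l)))) = Add(7, Add(Mul(Rational(-1, 6), l), Mul(Rational(9, 4), Pow(l, -1)))) = Add(7, Mul(Rational(-1, 6), l), Mul(Rational(9, 4), Pow(l, -1))))
Mul(Mul(Function('o')(-2), Function('n')(Function('z')(6, 3))), 14) = Mul(Mul(Add(7, Mul(Rational(-1, 6), -2), Mul(Rational(9, 4), Pow(-2, -1))), -3), 14) = Mul(Mul(Add(7, Rational(1, 3), Mul(Rational(9, 4), Rational(-1, 2))), -3), 14) = Mul(Mul(Add(7, Rational(1, 3), Rational(-9, 8)), -3), 14) = Mul(Mul(Rational(149, 24), -3), 14) = Mul(Rational(-149, 8), 14) = Rational(-1043, 4)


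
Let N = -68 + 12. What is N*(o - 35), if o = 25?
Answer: 560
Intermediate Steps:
N = -56
N*(o - 35) = -56*(25 - 35) = -56*(-10) = 560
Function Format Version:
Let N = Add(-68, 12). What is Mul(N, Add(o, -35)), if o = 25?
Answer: 560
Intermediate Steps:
N = -56
Mul(N, Add(o, -35)) = Mul(-56, Add(25, -35)) = Mul(-56, -10) = 560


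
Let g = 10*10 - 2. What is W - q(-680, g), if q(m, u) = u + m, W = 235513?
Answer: 236095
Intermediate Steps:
g = 98 (g = 100 - 2 = 98)
q(m, u) = m + u
W - q(-680, g) = 235513 - (-680 + 98) = 235513 - 1*(-582) = 235513 + 582 = 236095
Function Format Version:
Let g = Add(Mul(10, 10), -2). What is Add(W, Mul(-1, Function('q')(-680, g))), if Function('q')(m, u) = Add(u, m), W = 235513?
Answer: 236095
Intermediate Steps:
g = 98 (g = Add(100, -2) = 98)
Function('q')(m, u) = Add(m, u)
Add(W, Mul(-1, Function('q')(-680, g))) = Add(235513, Mul(-1, Add(-680, 98))) = Add(235513, Mul(-1, -582)) = Add(235513, 582) = 236095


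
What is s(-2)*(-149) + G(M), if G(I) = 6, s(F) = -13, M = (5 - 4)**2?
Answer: 1943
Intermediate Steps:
M = 1 (M = 1**2 = 1)
s(-2)*(-149) + G(M) = -13*(-149) + 6 = 1937 + 6 = 1943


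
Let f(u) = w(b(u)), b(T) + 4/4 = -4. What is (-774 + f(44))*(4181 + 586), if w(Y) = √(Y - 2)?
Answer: -3689658 + 4767*I*√7 ≈ -3.6897e+6 + 12612.0*I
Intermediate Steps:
b(T) = -5 (b(T) = -1 - 4 = -5)
w(Y) = √(-2 + Y)
f(u) = I*√7 (f(u) = √(-2 - 5) = √(-7) = I*√7)
(-774 + f(44))*(4181 + 586) = (-774 + I*√7)*(4181 + 586) = (-774 + I*√7)*4767 = -3689658 + 4767*I*√7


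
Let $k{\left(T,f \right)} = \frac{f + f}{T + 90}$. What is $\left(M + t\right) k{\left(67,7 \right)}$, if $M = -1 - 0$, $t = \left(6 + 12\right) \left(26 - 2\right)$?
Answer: $\frac{6034}{157} \approx 38.433$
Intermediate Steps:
$k{\left(T,f \right)} = \frac{2 f}{90 + T}$
$t = 432$ ($t = 18 \cdot 24 = 432$)
$M = -1$ ($M = -1 + 0 = -1$)
$\left(M + t\right) k{\left(67,7 \right)} = \left(-1 + 432\right) 2 \cdot 7 \frac{1}{90 + 67} = 431 \cdot 2 \cdot 7 \cdot \frac{1}{157} = 431 \cdot \frac{14}{157} = \frac{6034}{157}$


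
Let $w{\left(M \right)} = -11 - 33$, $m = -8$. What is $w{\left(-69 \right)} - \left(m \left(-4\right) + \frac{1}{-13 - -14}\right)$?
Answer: $-77$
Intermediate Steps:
$w{\left(M \right)} = -44$ ($w{\left(M \right)} = -11 - 33 = -44$)
$w{\left(-69 \right)} - \left(m \left(-4\right) + \frac{1}{-13 - -14}\right) = -44 - \left(\left(-8\right) \left(-4\right) + \frac{1}{-13 - -14}\right) = -44 - \left(32 + \frac{1}{-13 + 14}\right) = -44 - \left(32 + 1^{-1}\right) = -44 - \left(32 + 1\right) = -44 - 33 = -77$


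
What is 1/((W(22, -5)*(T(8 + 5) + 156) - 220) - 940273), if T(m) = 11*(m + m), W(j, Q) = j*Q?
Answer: -1/989113 ≈ -1.0110e-6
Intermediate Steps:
W(j, Q) = Q*j
T(m) = 22*m (T(m) = 11*(2*m) = 22*m)
1/((W(22, -5)*(T(8 + 5) + 156) - 220) - 940273) = 1/(((-5*22)*(22*(8 + 5) + 156) - 220) - 940273) = 1/((-110*(22*13 + 156) - 220) - 940273) = 1/((-110*(286 + 156) - 220) - 940273) = 1/((-110*442 - 220) - 940273) = 1/((-48620 - 220) - 940273) = 1/(-48840 - 940273) = 1/(-989113) = -1/989113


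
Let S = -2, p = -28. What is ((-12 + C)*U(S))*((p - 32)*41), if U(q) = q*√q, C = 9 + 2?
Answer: -4920*I*√2 ≈ -6957.9*I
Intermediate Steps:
C = 11
U(q) = q^(3/2)
((-12 + C)*U(S))*((p - 32)*41) = ((-12 + 11)*(-2)^(3/2))*((-28 - 32)*41) = (-(-2)*I*√2)*(-60*41) = (2*I*√2)*(-2460) = -4920*I*√2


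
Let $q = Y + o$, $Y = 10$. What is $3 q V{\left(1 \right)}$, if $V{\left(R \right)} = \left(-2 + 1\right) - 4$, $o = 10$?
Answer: $-300$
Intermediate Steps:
$V{\left(R \right)} = -5$ ($V{\left(R \right)} = -1 - 4 = -5$)
$q = 20$ ($q = 10 + 10 = 20$)
$3 q V{\left(1 \right)} = 3 \cdot 20 \left(-5\right) = 60 \left(-5\right) = -300$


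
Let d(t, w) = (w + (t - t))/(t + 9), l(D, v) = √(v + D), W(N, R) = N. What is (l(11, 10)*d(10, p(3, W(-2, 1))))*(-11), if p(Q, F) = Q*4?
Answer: -132*√21/19 ≈ -31.837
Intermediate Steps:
l(D, v) = √(D + v)
p(Q, F) = 4*Q
d(t, w) = w/(9 + t) (d(t, w) = (w + 0)/(9 + t) = w/(9 + t))
(l(11, 10)*d(10, p(3, W(-2, 1))))*(-11) = (√(11 + 10)*((4*3)/(9 + 10)))*(-11) = (√21*(12/19))*(-11) = (12*√21/19)*(-11) = -132*√21/19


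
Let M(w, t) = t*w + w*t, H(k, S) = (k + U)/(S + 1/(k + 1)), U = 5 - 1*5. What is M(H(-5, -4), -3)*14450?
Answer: -102000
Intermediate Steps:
U = 0 (U = 5 - 5 = 0)
H(k, S) = k/(S + 1/(1 + k)) (H(k, S) = (k + 0)/(S + 1/(k + 1)) = k/(S + 1/(1 + k)))
M(w, t) = 2*t*w (M(w, t) = t*w + t*w = 2*t*w)
M(H(-5, -4), -3)*14450 = (2*(-3)*(-5*(1 - 5)/(1 - 4 - 4*(-5))))*14450 = (2*(-3)*(-5*(-4)/(1 - 4 + 20)))*14450 = (2*(-3)*(-5*(-4)/17))*14450 = (2*(-3)*(-5*1/17*(-4)))*14450 = (2*(-3)*(20/17))*14450 = -120/17*14450 = -102000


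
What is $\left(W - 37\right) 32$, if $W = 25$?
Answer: $-384$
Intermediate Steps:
$\left(W - 37\right) 32 = \left(25 - 37\right) 32 = \left(-12\right) 32 = -384$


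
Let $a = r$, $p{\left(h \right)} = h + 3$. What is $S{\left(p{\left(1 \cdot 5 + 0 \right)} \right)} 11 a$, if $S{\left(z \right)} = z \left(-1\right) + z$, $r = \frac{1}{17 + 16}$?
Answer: $0$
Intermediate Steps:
$r = \frac{1}{33} \approx 0.030303$
$p{\left(h \right)} = 3 + h$
$S{\left(z \right)} = 0$ ($S{\left(z \right)} = - z + z = 0$)
$a = \frac{1}{33} \approx 0.030303$
$S{\left(p{\left(1 \cdot 5 + 0 \right)} \right)} 11 a = 0 \cdot 11 \cdot \frac{1}{33} = 0 \cdot \frac{1}{33} = 0$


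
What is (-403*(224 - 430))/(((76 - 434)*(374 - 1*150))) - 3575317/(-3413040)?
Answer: 105252067/8553078240 ≈ 0.012306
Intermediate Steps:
(-403*(224 - 430))/(((76 - 434)*(374 - 1*150))) - 3575317/(-3413040) = (-403*(-206))/((-358*(374 - 150))) - 3575317*(-1/3413040) = 83018/((-358*224)) + 3575317/3413040 = 83018/(-80192) + 3575317/3413040 = 83018*(-1/80192) + 3575317/3413040 = -41509/40096 + 3575317/3413040 = 105252067/8553078240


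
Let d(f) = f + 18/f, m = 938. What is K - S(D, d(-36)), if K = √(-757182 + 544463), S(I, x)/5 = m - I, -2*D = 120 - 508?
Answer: -3720 + I*√212719 ≈ -3720.0 + 461.21*I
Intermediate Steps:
D = 194 (D = -(120 - 508)/2 = -½*(-388) = 194)
S(I, x) = 4690 - 5*I (S(I, x) = 5*(938 - I) = 4690 - 5*I)
K = I*√212719 (K = √(-212719) = I*√212719 ≈ 461.21*I)
K - S(D, d(-36)) = I*√212719 - (4690 - 5*194) = I*√212719 - (4690 - 970) = I*√212719 - 1*3720 = I*√212719 - 3720 = -3720 + I*√212719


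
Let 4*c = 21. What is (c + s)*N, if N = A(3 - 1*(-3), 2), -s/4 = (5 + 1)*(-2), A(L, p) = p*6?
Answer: 639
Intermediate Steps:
A(L, p) = 6*p
s = 48 (s = -4*(5 + 1)*(-2) = -24*(-2) = -4*(-12) = 48)
c = 21/4 (c = (¼)*21 = 21/4 ≈ 5.2500)
N = 12 (N = 6*2 = 12)
(c + s)*N = (21/4 + 48)*12 = (213/4)*12 = 639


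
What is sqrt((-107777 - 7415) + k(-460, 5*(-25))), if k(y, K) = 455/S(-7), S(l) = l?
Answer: I*sqrt(115257) ≈ 339.5*I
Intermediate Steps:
k(y, K) = -65 (k(y, K) = 455/(-7) = 455*(-1/7) = -65)
sqrt((-107777 - 7415) + k(-460, 5*(-25))) = sqrt((-107777 - 7415) - 65) = sqrt(-115192 - 65) = sqrt(-115257) = I*sqrt(115257)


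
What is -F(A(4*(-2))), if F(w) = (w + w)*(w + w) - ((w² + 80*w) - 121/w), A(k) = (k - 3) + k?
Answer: -49336/19 ≈ -2596.6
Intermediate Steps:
A(k) = -3 + 2*k (A(k) = (-3 + k) + k = -3 + 2*k)
F(w) = -80*w + 3*w² + 121/w (F(w) = (2*w)*(2*w) - (w² - 121/w + 80*w) = 4*w² + (-w² - 80*w + 121/w) = -80*w + 3*w² + 121/w)
-F(A(4*(-2))) = -(121 + (-3 + 2*(4*(-2)))²*(-80 + 3*(-3 + 2*(4*(-2)))))/(-3 + 2*(4*(-2))) = -(121 + (-3 + 2*(-8))²*(-80 + 3*(-3 + 2*(-8))))/(-3 + 2*(-8)) = -(121 + (-3 - 16)²*(-80 + 3*(-3 - 16)))/(-3 - 16) = -(121 + (-19)²*(-80 + 3*(-19)))/(-19) = -(-1)*(121 + 361*(-80 - 57))/19 = -(-1)*(121 + 361*(-137))/19 = -(-1)*(121 - 49457)/19 = -(-1)*(-49336)/19 = -1*49336/19 = -49336/19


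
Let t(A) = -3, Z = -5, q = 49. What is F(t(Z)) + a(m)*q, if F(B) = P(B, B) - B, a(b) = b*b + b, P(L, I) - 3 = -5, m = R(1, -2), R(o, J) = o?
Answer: 99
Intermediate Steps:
m = 1
P(L, I) = -2 (P(L, I) = 3 - 5 = -2)
a(b) = b + b² (a(b) = b² + b = b + b²)
F(B) = -2 - B
F(t(Z)) + a(m)*q = (-2 - 1*(-3)) + (1*(1 + 1))*49 = (-2 + 3) + (1*2)*49 = 1 + 2*49 = 1 + 98 = 99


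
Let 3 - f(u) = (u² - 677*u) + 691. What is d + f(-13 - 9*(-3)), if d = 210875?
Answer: 219469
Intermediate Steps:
f(u) = -688 - u² + 677*u (f(u) = 3 - ((u² - 677*u) + 691) = 3 - (691 + u² - 677*u) = 3 + (-691 - u² + 677*u) = -688 - u² + 677*u)
d + f(-13 - 9*(-3)) = 210875 + (-688 - (-13 - 9*(-3))² + 677*(-13 - 9*(-3))) = 210875 + (-688 - (-13 + 27)² + 677*(-13 + 27)) = 210875 + (-688 - 1*14² + 677*14) = 210875 + (-688 - 1*196 + 9478) = 210875 + (-688 - 196 + 9478) = 210875 + 8594 = 219469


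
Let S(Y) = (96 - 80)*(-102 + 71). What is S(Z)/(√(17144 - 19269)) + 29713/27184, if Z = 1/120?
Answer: 29713/27184 + 496*I*√85/425 ≈ 1.093 + 10.76*I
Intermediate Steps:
Z = 1/120 ≈ 0.0083333
S(Y) = -496 (S(Y) = 16*(-31) = -496)
S(Z)/(√(17144 - 19269)) + 29713/27184 = -496/√(17144 - 19269) + 29713/27184 = -496*(-I*√85/425) + 29713*(1/27184) = -496*(-I*√85/425) + 29713/27184 = -(-496)*I*√85/425 + 29713/27184 = 496*I*√85/425 + 29713/27184 = 29713/27184 + 496*I*√85/425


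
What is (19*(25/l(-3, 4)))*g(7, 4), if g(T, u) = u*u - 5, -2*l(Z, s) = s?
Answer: -5225/2 ≈ -2612.5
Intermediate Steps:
l(Z, s) = -s/2
g(T, u) = -5 + u² (g(T, u) = u² - 5 = -5 + u²)
(19*(25/l(-3, 4)))*g(7, 4) = (19*(25/((-½*4))))*(-5 + 4²) = (19*(25/(-2)))*(-5 + 16) = (19*(25*(-½)))*11 = (19*(-25/2))*11 = -475/2*11 = -5225/2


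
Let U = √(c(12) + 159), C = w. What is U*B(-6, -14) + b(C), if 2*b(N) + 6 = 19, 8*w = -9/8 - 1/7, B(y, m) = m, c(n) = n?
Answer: 13/2 - 42*√19 ≈ -176.57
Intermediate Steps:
w = -71/448 (w = (-9/8 - 1/7)/8 = (-9*⅛ - 1*⅐)/8 = (-9/8 - ⅐)/8 = (⅛)*(-71/56) = -71/448 ≈ -0.15848)
C = -71/448 ≈ -0.15848
b(N) = 13/2 (b(N) = -3 + (½)*19 = -3 + 19/2 = 13/2)
U = 3*√19 (U = √(12 + 159) = √171 = 3*√19 ≈ 13.077)
U*B(-6, -14) + b(C) = (3*√19)*(-14) + 13/2 = -42*√19 + 13/2 = 13/2 - 42*√19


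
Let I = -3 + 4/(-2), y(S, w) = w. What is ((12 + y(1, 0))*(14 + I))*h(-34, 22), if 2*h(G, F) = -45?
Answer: -2430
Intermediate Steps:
h(G, F) = -45/2 (h(G, F) = (1/2)*(-45) = -45/2)
I = -5 (I = -3 - 1/2*4 = -3 - 2 = -5)
((12 + y(1, 0))*(14 + I))*h(-34, 22) = ((12 + 0)*(14 - 5))*(-45/2) = (12*9)*(-45/2) = 108*(-45/2) = -2430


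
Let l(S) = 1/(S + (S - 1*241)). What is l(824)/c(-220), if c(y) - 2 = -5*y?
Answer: 1/1550514 ≈ 6.4495e-7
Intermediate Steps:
l(S) = 1/(-241 + 2*S) (l(S) = 1/(S + (S - 241)) = 1/(S + (-241 + S)) = 1/(-241 + 2*S))
c(y) = 2 - 5*y
l(824)/c(-220) = 1/((-241 + 2*824)*(2 - 5*(-220))) = 1/((-241 + 1648)*(2 + 1100)) = 1/(1407*1102) = (1/1407)*(1/1102) = 1/1550514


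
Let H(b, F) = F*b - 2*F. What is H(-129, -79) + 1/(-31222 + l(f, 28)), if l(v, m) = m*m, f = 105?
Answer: 315002861/30438 ≈ 10349.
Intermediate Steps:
H(b, F) = -2*F + F*b
l(v, m) = m²
H(-129, -79) + 1/(-31222 + l(f, 28)) = -79*(-2 - 129) + 1/(-31222 + 28²) = -79*(-131) + 1/(-31222 + 784) = 10349 + 1/(-30438) = 10349 - 1/30438 = 315002861/30438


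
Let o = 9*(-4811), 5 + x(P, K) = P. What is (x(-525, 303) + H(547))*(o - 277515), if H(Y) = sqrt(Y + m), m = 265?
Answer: 170031420 - 641628*sqrt(203) ≈ 1.6089e+8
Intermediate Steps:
x(P, K) = -5 + P
o = -43299
H(Y) = sqrt(265 + Y) (H(Y) = sqrt(Y + 265) = sqrt(265 + Y))
(x(-525, 303) + H(547))*(o - 277515) = ((-5 - 525) + sqrt(265 + 547))*(-43299 - 277515) = (-530 + sqrt(812))*(-320814) = (-530 + 2*sqrt(203))*(-320814) = 170031420 - 641628*sqrt(203)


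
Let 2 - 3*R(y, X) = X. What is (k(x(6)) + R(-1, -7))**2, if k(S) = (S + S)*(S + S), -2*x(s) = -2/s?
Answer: 784/81 ≈ 9.6790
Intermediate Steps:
R(y, X) = 2/3 - X/3
x(s) = 1/s (x(s) = -(-1)/s = 1/s)
k(S) = 4*S**2 (k(S) = (2*S)*(2*S) = 4*S**2)
(k(x(6)) + R(-1, -7))**2 = (4*(1/6)**2 + (2/3 - 1/3*(-7)))**2 = (4*(1/6)**2 + (2/3 + 7/3))**2 = (4*(1/36) + 3)**2 = (1/9 + 3)**2 = (28/9)**2 = 784/81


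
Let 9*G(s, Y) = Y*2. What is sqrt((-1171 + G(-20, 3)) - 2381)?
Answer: I*sqrt(31962)/3 ≈ 59.593*I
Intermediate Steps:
G(s, Y) = 2*Y/9 (G(s, Y) = (Y*2)/9 = (2*Y)/9 = 2*Y/9)
sqrt((-1171 + G(-20, 3)) - 2381) = sqrt((-1171 + (2/9)*3) - 2381) = sqrt((-1171 + 2/3) - 2381) = sqrt(-3511/3 - 2381) = sqrt(-10654/3) = I*sqrt(31962)/3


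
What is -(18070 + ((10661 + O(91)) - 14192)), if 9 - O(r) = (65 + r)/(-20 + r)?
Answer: -1032752/71 ≈ -14546.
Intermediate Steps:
O(r) = 9 - (65 + r)/(-20 + r)
-(18070 + ((10661 + O(91)) - 14192)) = -(18070 + ((10661 + (-245 + 8*91)/(-20 + 91)) - 14192)) = -(18070 + ((10661 + (-245 + 728)/71) - 14192)) = -(18070 + ((10661 + (1/71)*483) - 14192)) = -(18070 + ((10661 + 483/71) - 14192)) = -(18070 + (757414/71 - 14192)) = -(18070 - 250218/71) = -1*1032752/71 = -1032752/71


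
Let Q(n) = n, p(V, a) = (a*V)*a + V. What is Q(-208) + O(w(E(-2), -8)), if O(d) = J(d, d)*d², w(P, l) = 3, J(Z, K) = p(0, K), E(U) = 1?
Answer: -208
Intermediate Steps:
p(V, a) = V + V*a² (p(V, a) = (V*a)*a + V = V*a² + V = V + V*a²)
J(Z, K) = 0 (J(Z, K) = 0*(1 + K²) = 0)
O(d) = 0 (O(d) = 0*d² = 0)
Q(-208) + O(w(E(-2), -8)) = -208 + 0 = -208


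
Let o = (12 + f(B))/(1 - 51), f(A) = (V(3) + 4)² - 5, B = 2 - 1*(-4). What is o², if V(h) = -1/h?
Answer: 8464/50625 ≈ 0.16719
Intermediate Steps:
B = 6 (B = 2 + 4 = 6)
f(A) = 76/9 (f(A) = (-1/3 + 4)² - 5 = (-1*⅓ + 4)² - 5 = (-⅓ + 4)² - 5 = (11/3)² - 5 = 121/9 - 5 = 76/9)
o = -92/225 (o = (12 + 76/9)/(1 - 51) = (184/9)/(-50) = (184/9)*(-1/50) = -92/225 ≈ -0.40889)
o² = (-92/225)² = 8464/50625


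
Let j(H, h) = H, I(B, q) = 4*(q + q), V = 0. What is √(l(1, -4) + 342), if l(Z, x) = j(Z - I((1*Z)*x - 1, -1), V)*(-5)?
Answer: 3*√33 ≈ 17.234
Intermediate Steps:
I(B, q) = 8*q (I(B, q) = 4*(2*q) = 8*q)
l(Z, x) = -40 - 5*Z (l(Z, x) = (Z - 8*(-1))*(-5) = (Z - 1*(-8))*(-5) = (Z + 8)*(-5) = (8 + Z)*(-5) = -40 - 5*Z)
√(l(1, -4) + 342) = √((-40 - 5*1) + 342) = √((-40 - 5) + 342) = √(-45 + 342) = √297 = 3*√33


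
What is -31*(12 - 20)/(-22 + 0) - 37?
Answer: -531/11 ≈ -48.273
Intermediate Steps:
-31*(12 - 20)/(-22 + 0) - 37 = -(-248)/(-22) - 37 = -(-248)*(-1)/22 - 37 = -31*4/11 - 37 = -124/11 - 37 = -531/11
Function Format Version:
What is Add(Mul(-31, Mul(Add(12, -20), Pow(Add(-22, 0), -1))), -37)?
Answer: Rational(-531, 11) ≈ -48.273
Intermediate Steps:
Add(Mul(-31, Mul(Add(12, -20), Pow(Add(-22, 0), -1))), -37) = Add(Mul(-31, Mul(-8, Pow(-22, -1))), -37) = Add(Mul(-31, Mul(-8, Rational(-1, 22))), -37) = Add(Mul(-31, Rational(4, 11)), -37) = Add(Rational(-124, 11), -37) = Rational(-531, 11)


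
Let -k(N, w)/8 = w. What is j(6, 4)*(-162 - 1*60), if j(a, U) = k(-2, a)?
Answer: 10656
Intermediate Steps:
k(N, w) = -8*w
j(a, U) = -8*a
j(6, 4)*(-162 - 1*60) = (-8*6)*(-162 - 1*60) = -48*(-162 - 60) = -48*(-222) = 10656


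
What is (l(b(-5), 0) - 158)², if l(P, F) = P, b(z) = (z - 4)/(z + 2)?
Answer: 24025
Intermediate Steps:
b(z) = (-4 + z)/(2 + z)
(l(b(-5), 0) - 158)² = ((-4 - 5)/(2 - 5) - 158)² = (-9/(-3) - 158)² = (-⅓*(-9) - 158)² = (3 - 158)² = (-155)² = 24025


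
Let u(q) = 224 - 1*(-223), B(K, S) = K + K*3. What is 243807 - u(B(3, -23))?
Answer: 243360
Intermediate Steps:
B(K, S) = 4*K (B(K, S) = K + 3*K = 4*K)
u(q) = 447 (u(q) = 224 + 223 = 447)
243807 - u(B(3, -23)) = 243807 - 1*447 = 243807 - 447 = 243360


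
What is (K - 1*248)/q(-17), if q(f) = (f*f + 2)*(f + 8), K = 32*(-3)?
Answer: 344/2619 ≈ 0.13135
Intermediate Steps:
K = -96
q(f) = (2 + f²)*(8 + f) (q(f) = (f² + 2)*(8 + f) = (2 + f²)*(8 + f))
(K - 1*248)/q(-17) = (-96 - 1*248)/(16 + (-17)³ + 2*(-17) + 8*(-17)²) = (-96 - 248)/(16 - 4913 - 34 + 8*289) = -344/(16 - 4913 - 34 + 2312) = -344/(-2619) = -344*(-1/2619) = 344/2619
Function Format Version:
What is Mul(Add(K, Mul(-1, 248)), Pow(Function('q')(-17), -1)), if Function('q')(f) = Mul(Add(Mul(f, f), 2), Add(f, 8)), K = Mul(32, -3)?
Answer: Rational(344, 2619) ≈ 0.13135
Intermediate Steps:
K = -96
Function('q')(f) = Mul(Add(2, Pow(f, 2)), Add(8, f)) (Function('q')(f) = Mul(Add(Pow(f, 2), 2), Add(8, f)) = Mul(Add(2, Pow(f, 2)), Add(8, f)))
Mul(Add(K, Mul(-1, 248)), Pow(Function('q')(-17), -1)) = Mul(Add(-96, Mul(-1, 248)), Pow(Add(16, Pow(-17, 3), Mul(2, -17), Mul(8, Pow(-17, 2))), -1)) = Mul(Add(-96, -248), Pow(Add(16, -4913, -34, Mul(8, 289)), -1)) = Mul(-344, Pow(Add(16, -4913, -34, 2312), -1)) = Mul(-344, Pow(-2619, -1)) = Mul(-344, Rational(-1, 2619)) = Rational(344, 2619)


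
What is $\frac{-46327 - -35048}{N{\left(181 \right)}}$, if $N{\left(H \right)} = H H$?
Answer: $- \frac{11279}{32761} \approx -0.34428$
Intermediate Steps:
$N{\left(H \right)} = H^{2}$
$\frac{-46327 - -35048}{N{\left(181 \right)}} = \frac{-46327 - -35048}{181^{2}} = \frac{-46327 + 35048}{32761} = \left(-11279\right) \frac{1}{32761} = - \frac{11279}{32761}$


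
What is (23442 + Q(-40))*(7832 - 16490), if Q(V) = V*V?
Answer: -216813636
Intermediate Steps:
Q(V) = V**2
(23442 + Q(-40))*(7832 - 16490) = (23442 + (-40)**2)*(7832 - 16490) = (23442 + 1600)*(-8658) = 25042*(-8658) = -216813636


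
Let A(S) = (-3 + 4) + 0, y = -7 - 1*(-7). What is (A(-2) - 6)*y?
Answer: 0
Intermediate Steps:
y = 0 (y = -7 + 7 = 0)
A(S) = 1 (A(S) = 1 + 0 = 1)
(A(-2) - 6)*y = (1 - 6)*0 = -5*0 = 0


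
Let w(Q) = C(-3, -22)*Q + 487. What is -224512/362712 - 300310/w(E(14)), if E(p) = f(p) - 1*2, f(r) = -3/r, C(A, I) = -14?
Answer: -973592303/1677543 ≈ -580.37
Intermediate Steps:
E(p) = -2 - 3/p (E(p) = -3/p - 1*2 = -3/p - 2 = -2 - 3/p)
w(Q) = 487 - 14*Q (w(Q) = -14*Q + 487 = 487 - 14*Q)
-224512/362712 - 300310/w(E(14)) = -224512/362712 - 300310/(487 - 14*(-2 - 3/14)) = -224512*1/362712 - 300310/(487 - 14*(-2 - 3*1/14)) = -28064/45339 - 300310/(487 - 14*(-2 - 3/14)) = -28064/45339 - 300310/(487 - 14*(-31/14)) = -28064/45339 - 300310/(487 + 31) = -28064/45339 - 300310/518 = -28064/45339 - 300310*1/518 = -28064/45339 - 150155/259 = -973592303/1677543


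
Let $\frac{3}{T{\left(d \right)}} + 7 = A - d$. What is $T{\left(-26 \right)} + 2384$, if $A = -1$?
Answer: $\frac{14305}{6} \approx 2384.2$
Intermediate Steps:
$T{\left(d \right)} = \frac{3}{-8 - d}$ ($T{\left(d \right)} = \frac{3}{-7 - \left(1 + d\right)} = \frac{3}{-8 - d}$)
$T{\left(-26 \right)} + 2384 = - \frac{3}{8 - 26} + 2384 = - \frac{3}{-18} + 2384 = \left(-3\right) \left(- \frac{1}{18}\right) + 2384 = \frac{1}{6} + 2384 = \frac{14305}{6}$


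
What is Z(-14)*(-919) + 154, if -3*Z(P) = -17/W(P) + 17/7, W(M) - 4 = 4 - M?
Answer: 101831/154 ≈ 661.24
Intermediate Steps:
W(M) = 8 - M (W(M) = 4 + (4 - M) = 8 - M)
Z(P) = -17/21 + 17/(3*(8 - P)) (Z(P) = -(-17/(8 - P) + 17/7)/3 = -(17/7 - 17/(8 - P))/3 = -17/21 + 17/(3*(8 - P)))
Z(-14)*(-919) + 154 = (17*(1 - 1*(-14))/(21*(-8 - 14)))*(-919) + 154 = ((17/21)*(1 + 14)/(-22))*(-919) + 154 = ((17/21)*(-1/22)*15)*(-919) + 154 = -85/154*(-919) + 154 = 78115/154 + 154 = 101831/154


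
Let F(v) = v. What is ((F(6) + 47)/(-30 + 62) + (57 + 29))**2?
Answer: 7868025/1024 ≈ 7683.6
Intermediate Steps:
((F(6) + 47)/(-30 + 62) + (57 + 29))**2 = ((6 + 47)/(-30 + 62) + (57 + 29))**2 = (53/32 + 86)**2 = (2805/32)**2 = 7868025/1024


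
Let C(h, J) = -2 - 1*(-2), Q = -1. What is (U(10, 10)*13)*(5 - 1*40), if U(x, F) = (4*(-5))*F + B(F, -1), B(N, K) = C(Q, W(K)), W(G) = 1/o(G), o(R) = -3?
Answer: 91000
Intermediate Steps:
W(G) = -1/3 (W(G) = 1/(-3) = -1/3)
C(h, J) = 0 (C(h, J) = -2 + 2 = 0)
B(N, K) = 0
U(x, F) = -20*F (U(x, F) = (4*(-5))*F + 0 = -20*F + 0 = -20*F)
(U(10, 10)*13)*(5 - 1*40) = (-20*10*13)*(5 - 1*40) = (-200*13)*(5 - 40) = -2600*(-35) = 91000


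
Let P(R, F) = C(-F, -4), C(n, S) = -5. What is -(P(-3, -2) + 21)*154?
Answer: -2464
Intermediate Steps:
P(R, F) = -5
-(P(-3, -2) + 21)*154 = -(-5 + 21)*154 = -16*154 = -1*2464 = -2464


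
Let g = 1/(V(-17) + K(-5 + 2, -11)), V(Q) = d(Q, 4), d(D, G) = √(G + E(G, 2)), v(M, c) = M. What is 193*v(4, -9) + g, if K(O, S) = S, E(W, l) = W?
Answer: 87225/113 - 2*√2/113 ≈ 771.88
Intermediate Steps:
d(D, G) = √2*√G (d(D, G) = √(G + G) = √(2*G) = √2*√G)
V(Q) = 2*√2 (V(Q) = √2*√4 = √2*2 = 2*√2)
g = 1/(-11 + 2*√2) (g = 1/(2*√2 - 11) = 1/(-11 + 2*√2) ≈ -0.12238)
193*v(4, -9) + g = 193*4 + (-11/113 - 2*√2/113) = 772 + (-11/113 - 2*√2/113) = 87225/113 - 2*√2/113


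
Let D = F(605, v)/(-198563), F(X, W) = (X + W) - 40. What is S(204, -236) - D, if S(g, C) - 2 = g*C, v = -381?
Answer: -9559219762/198563 ≈ -48142.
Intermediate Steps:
S(g, C) = 2 + C*g (S(g, C) = 2 + g*C = 2 + C*g)
F(X, W) = -40 + W + X (F(X, W) = (W + X) - 40 = -40 + W + X)
D = -184/198563 (D = (-40 - 381 + 605)/(-198563) = 184*(-1/198563) = -184/198563 ≈ -0.00092666)
S(204, -236) - D = (2 - 236*204) - 1*(-184/198563) = (2 - 48144) + 184/198563 = -48142 + 184/198563 = -9559219762/198563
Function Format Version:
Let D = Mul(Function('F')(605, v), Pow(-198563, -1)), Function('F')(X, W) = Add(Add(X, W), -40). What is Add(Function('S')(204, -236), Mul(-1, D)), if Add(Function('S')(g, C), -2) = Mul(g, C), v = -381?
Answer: Rational(-9559219762, 198563) ≈ -48142.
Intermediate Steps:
Function('S')(g, C) = Add(2, Mul(C, g)) (Function('S')(g, C) = Add(2, Mul(g, C)) = Add(2, Mul(C, g)))
Function('F')(X, W) = Add(-40, W, X) (Function('F')(X, W) = Add(Add(W, X), -40) = Add(-40, W, X))
D = Rational(-184, 198563) (D = Mul(Add(-40, -381, 605), Pow(-198563, -1)) = Mul(184, Rational(-1, 198563)) = Rational(-184, 198563) ≈ -0.00092666)
Add(Function('S')(204, -236), Mul(-1, D)) = Add(Add(2, Mul(-236, 204)), Mul(-1, Rational(-184, 198563))) = Add(Add(2, -48144), Rational(184, 198563)) = Add(-48142, Rational(184, 198563)) = Rational(-9559219762, 198563)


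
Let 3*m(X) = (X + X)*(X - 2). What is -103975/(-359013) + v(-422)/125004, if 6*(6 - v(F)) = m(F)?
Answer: 8792921123/67317091578 ≈ 0.13062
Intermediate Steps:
m(X) = 2*X*(-2 + X)/3 (m(X) = ((X + X)*(X - 2))/3 = ((2*X)*(-2 + X))/3 = (2*X*(-2 + X))/3 = 2*X*(-2 + X)/3)
v(F) = 6 - F*(-2 + F)/9
-103975/(-359013) + v(-422)/125004 = -103975/(-359013) + (6 - ⅑*(-422)*(-2 - 422))/125004 = -103975*(-1/359013) + (6 - ⅑*(-422)*(-424))*(1/125004) = 103975/359013 + (6 - 178928/9)*(1/125004) = 103975/359013 - 178874/9*1/125004 = 103975/359013 - 89437/562518 = 8792921123/67317091578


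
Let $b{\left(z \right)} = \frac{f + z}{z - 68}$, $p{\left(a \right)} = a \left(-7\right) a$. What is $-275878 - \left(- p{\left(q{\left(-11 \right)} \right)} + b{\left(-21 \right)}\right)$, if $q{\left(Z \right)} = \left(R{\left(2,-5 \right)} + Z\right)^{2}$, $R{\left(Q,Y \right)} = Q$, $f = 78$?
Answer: $- \frac{28640588}{89} \approx -3.218 \cdot 10^{5}$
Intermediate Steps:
$q{\left(Z \right)} = \left(2 + Z\right)^{2}$
$p{\left(a \right)} = - 7 a^{2}$ ($p{\left(a \right)} = - 7 a a = - 7 a^{2}$)
$b{\left(z \right)} = \frac{78 + z}{-68 + z}$ ($b{\left(z \right)} = \frac{78 + z}{z - 68} = \frac{78 + z}{-68 + z}$)
$-275878 - \left(- p{\left(q{\left(-11 \right)} \right)} + b{\left(-21 \right)}\right) = -275878 - \left(7 \left(2 - 11\right)^{4} + \frac{78 - 21}{-68 - 21}\right) = -275878 - \left(45927 + \frac{1}{-89} \cdot 57\right) = -275878 - \left(45927 - \frac{57}{89}\right) = -275878 - \frac{4087446}{89} = - \frac{28640588}{89}$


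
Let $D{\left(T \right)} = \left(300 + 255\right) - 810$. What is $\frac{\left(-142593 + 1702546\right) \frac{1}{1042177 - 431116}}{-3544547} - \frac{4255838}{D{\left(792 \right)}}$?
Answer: $\frac{3072622023629932177}{184104426921195} \approx 16690.0$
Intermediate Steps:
$D{\left(T \right)} = -255$ ($D{\left(T \right)} = 555 - 810 = -255$)
$\frac{\left(-142593 + 1702546\right) \frac{1}{1042177 - 431116}}{-3544547} - \frac{4255838}{D{\left(792 \right)}} = \frac{\left(-142593 + 1702546\right) \frac{1}{1042177 - 431116}}{-3544547} - \frac{4255838}{-255} = \frac{1559953}{611061} \left(- \frac{1}{3544547}\right) - - \frac{4255838}{255} = 1559953 \cdot \frac{1}{611061} \left(- \frac{1}{3544547}\right) + \frac{4255838}{255} = \frac{1559953}{611061} \left(- \frac{1}{3544547}\right) + \frac{4255838}{255} = - \frac{1559953}{2165934434367} + \frac{4255838}{255} = \frac{3072622023629932177}{184104426921195}$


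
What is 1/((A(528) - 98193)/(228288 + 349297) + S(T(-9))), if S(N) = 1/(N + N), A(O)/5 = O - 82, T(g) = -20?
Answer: -4620680/883221 ≈ -5.2316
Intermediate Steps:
A(O) = -410 + 5*O (A(O) = 5*(O - 82) = 5*(-82 + O) = -410 + 5*O)
S(N) = 1/(2*N)
1/((A(528) - 98193)/(228288 + 349297) + S(T(-9))) = 1/(((-410 + 5*528) - 98193)/(228288 + 349297) + (½)/(-20)) = 1/(((-410 + 2640) - 98193)/577585 + (½)*(-1/20)) = 1/((2230 - 98193)*(1/577585) - 1/40) = 1/(-95963*1/577585 - 1/40) = 1/(-95963/577585 - 1/40) = 1/(-883221/4620680) = -4620680/883221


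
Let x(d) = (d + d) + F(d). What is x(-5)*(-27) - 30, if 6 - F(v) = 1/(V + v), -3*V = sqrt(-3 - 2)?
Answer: 3345/46 + 81*I*sqrt(5)/230 ≈ 72.717 + 0.78749*I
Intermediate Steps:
V = -I*sqrt(5)/3 (V = -sqrt(-3 - 2)/3 = -I*sqrt(5)/3 ≈ -0.74536*I)
F(v) = 6 - 1/(v - I*sqrt(5)/3) (F(v) = 6 - 1/(-I*sqrt(5)/3 + v) = 6 - 1/(v - I*sqrt(5)/3))
x(d) = 2*d + 3*(-1 + 6*d - 2*I*sqrt(5))/(3*d - I*sqrt(5)) (x(d) = (d + d) + 3*(-1 + 6*d - 2*I*sqrt(5))/(3*d - I*sqrt(5)) = 2*d + 3*(-1 + 6*d - 2*I*sqrt(5))/(3*d - I*sqrt(5)))
x(-5)*(-27) - 30 = ((-3 + 18*(-5) - 6*I*sqrt(5) + 2*(-5)*(3*(-5) - I*sqrt(5)))/(3*(-5) - I*sqrt(5)))*(-27) - 30 = ((-3 - 90 - 6*I*sqrt(5) + 2*(-5)*(-15 - I*sqrt(5)))/(-15 - I*sqrt(5)))*(-27) - 30 = ((-3 - 90 - 6*I*sqrt(5) + (150 + 10*I*sqrt(5)))/(-15 - I*sqrt(5)))*(-27) - 30 = ((57 + 4*I*sqrt(5))/(-15 - I*sqrt(5)))*(-27) - 30 = -27*(57 + 4*I*sqrt(5))/(-15 - I*sqrt(5)) - 30 = -30 - 27*(57 + 4*I*sqrt(5))/(-15 - I*sqrt(5))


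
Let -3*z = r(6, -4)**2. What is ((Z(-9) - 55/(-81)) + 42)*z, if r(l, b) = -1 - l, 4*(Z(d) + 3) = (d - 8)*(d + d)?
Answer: -922229/486 ≈ -1897.6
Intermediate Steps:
Z(d) = -3 + d*(-8 + d)/2 (Z(d) = -3 + ((d - 8)*(d + d))/4 = -3 + ((-8 + d)*(2*d))/4 = -3 + (2*d*(-8 + d))/4 = -3 + d*(-8 + d)/2)
z = -49/3 (z = -(-1 - 1*6)**2/3 = -(-1 - 6)**2/3 = -1/3*(-7)**2 = -1/3*49 = -49/3 ≈ -16.333)
((Z(-9) - 55/(-81)) + 42)*z = (((-3 + (1/2)*(-9)**2 - 4*(-9)) - 55/(-81)) + 42)*(-49/3) = (((-3 + (1/2)*81 + 36) - 55*(-1/81)) + 42)*(-49/3) = (((-3 + 81/2 + 36) + 55/81) + 42)*(-49/3) = ((147/2 + 55/81) + 42)*(-49/3) = (12017/162 + 42)*(-49/3) = (18821/162)*(-49/3) = -922229/486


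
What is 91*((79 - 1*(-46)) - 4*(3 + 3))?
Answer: 9191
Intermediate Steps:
91*((79 - 1*(-46)) - 4*(3 + 3)) = 91*((79 + 46) - 4*6) = 91*(125 - 24) = 91*101 = 9191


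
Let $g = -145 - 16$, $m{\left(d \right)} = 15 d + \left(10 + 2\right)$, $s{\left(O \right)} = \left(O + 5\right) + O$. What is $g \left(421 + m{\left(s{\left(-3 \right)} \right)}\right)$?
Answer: $-67298$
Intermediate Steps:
$s{\left(O \right)} = 5 + 2 O$ ($s{\left(O \right)} = \left(5 + O\right) + O = 5 + 2 O$)
$m{\left(d \right)} = 12 + 15 d$ ($m{\left(d \right)} = 15 d + 12 = 12 + 15 d$)
$g = -161$
$g \left(421 + m{\left(s{\left(-3 \right)} \right)}\right) = - 161 \left(421 + \left(12 + 15 \left(5 + 2 \left(-3\right)\right)\right)\right) = - 161 \left(421 + \left(12 + 15 \left(5 - 6\right)\right)\right) = - 161 \left(421 + \left(12 + 15 \left(-1\right)\right)\right) = - 161 \left(421 + \left(12 - 15\right)\right) = - 161 \left(421 - 3\right) = \left(-161\right) 418 = -67298$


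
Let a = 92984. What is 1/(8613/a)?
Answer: 92984/8613 ≈ 10.796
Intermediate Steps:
1/(8613/a) = 1/(8613/92984) = 92984/8613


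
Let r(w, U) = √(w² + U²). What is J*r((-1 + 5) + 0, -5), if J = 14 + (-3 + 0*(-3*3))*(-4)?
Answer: 26*√41 ≈ 166.48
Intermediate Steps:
r(w, U) = √(U² + w²)
J = 26 (J = 14 + (-3 + 0*(-9))*(-4) = 14 + (-3 + 0)*(-4) = 14 - 3*(-4) = 14 + 12 = 26)
J*r((-1 + 5) + 0, -5) = 26*√((-5)² + ((-1 + 5) + 0)²) = 26*√(25 + (4 + 0)²) = 26*√(25 + 4²) = 26*√(25 + 16) = 26*√41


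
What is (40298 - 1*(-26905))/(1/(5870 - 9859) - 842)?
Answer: -268072767/3358739 ≈ -79.813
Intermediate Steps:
(40298 - 1*(-26905))/(1/(5870 - 9859) - 842) = (40298 + 26905)/(1/(-3989) - 842) = 67203/(-1/3989 - 842) = 67203/(-3358739/3989) = 67203*(-3989/3358739) = -268072767/3358739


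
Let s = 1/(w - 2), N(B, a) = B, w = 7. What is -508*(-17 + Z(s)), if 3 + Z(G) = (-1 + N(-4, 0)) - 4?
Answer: 14732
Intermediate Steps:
s = ⅕ (s = 1/(7 - 2) = 1/5 = ⅕ ≈ 0.20000)
Z(G) = -12 (Z(G) = -3 + ((-1 - 4) - 4) = -3 + (-5 - 4) = -3 - 9 = -12)
-508*(-17 + Z(s)) = -508*(-17 - 12) = -508*(-29) = 14732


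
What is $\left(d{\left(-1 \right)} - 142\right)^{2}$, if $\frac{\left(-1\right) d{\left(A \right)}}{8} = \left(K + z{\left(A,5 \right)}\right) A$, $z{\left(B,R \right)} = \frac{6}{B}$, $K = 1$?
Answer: $33124$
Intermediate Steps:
$d{\left(A \right)} = - 8 A \left(1 + \frac{6}{A}\right)$ ($d{\left(A \right)} = - 8 \left(1 + \frac{6}{A}\right) A = - 8 A \left(1 + \frac{6}{A}\right)$)
$\left(d{\left(-1 \right)} - 142\right)^{2} = \left(\left(-48 - -8\right) - 142\right)^{2} = \left(\left(-48 + 8\right) - 142\right)^{2} = \left(-40 - 142\right)^{2} = \left(-182\right)^{2} = 33124$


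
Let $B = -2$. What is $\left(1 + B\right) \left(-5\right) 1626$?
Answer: $8130$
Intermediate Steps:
$\left(1 + B\right) \left(-5\right) 1626 = \left(1 - 2\right) \left(-5\right) 1626 = \left(-1\right) \left(-5\right) 1626 = 5 \cdot 1626 = 8130$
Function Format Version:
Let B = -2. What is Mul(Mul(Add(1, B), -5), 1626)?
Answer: 8130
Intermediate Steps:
Mul(Mul(Add(1, B), -5), 1626) = Mul(Mul(Add(1, -2), -5), 1626) = Mul(Mul(-1, -5), 1626) = Mul(5, 1626) = 8130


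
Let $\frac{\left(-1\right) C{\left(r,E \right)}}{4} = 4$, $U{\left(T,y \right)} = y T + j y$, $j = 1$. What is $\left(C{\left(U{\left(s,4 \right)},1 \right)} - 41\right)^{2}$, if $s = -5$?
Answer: $3249$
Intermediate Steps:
$U{\left(T,y \right)} = y + T y$ ($U{\left(T,y \right)} = y T + 1 y = T y + y = y + T y$)
$C{\left(r,E \right)} = -16$ ($C{\left(r,E \right)} = \left(-4\right) 4 = -16$)
$\left(C{\left(U{\left(s,4 \right)},1 \right)} - 41\right)^{2} = \left(-16 - 41\right)^{2} = \left(-57\right)^{2} = 3249$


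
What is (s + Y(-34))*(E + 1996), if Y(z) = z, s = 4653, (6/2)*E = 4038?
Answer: 15436698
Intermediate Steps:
E = 1346 (E = (1/3)*4038 = 1346)
(s + Y(-34))*(E + 1996) = (4653 - 34)*(1346 + 1996) = 4619*3342 = 15436698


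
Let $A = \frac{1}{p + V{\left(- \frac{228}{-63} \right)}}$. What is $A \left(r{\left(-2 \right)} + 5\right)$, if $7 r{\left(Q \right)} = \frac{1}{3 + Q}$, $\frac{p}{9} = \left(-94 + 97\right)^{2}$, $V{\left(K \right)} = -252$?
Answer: $- \frac{4}{133} \approx -0.030075$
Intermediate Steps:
$p = 81$ ($p = 9 \left(-94 + 97\right)^{2} = 9 \cdot 3^{2} = 9 \cdot 9 = 81$)
$r{\left(Q \right)} = \frac{1}{7 \left(3 + Q\right)}$
$A = - \frac{1}{171}$ ($A = \frac{1}{81 - 252} = \frac{1}{-171} = - \frac{1}{171} \approx -0.005848$)
$A \left(r{\left(-2 \right)} + 5\right) = - \frac{\frac{1}{7 \left(3 - 2\right)} + 5}{171} = - \frac{\frac{1}{7 \cdot 1} + 5}{171} = - \frac{\frac{1}{7} \cdot 1 + 5}{171} = - \frac{\frac{1}{7} + 5}{171} = \left(- \frac{1}{171}\right) \frac{36}{7} = - \frac{4}{133}$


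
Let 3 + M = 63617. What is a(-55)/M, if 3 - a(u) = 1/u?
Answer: 83/1749385 ≈ 4.7445e-5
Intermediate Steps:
a(u) = 3 - 1/u
M = 63614 (M = -3 + 63617 = 63614)
a(-55)/M = (3 - 1/(-55))/63614 = (3 - 1*(-1/55))*(1/63614) = (3 + 1/55)*(1/63614) = (166/55)*(1/63614) = 83/1749385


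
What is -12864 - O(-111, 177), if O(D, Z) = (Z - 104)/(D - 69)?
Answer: -2315447/180 ≈ -12864.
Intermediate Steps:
O(D, Z) = (-104 + Z)/(-69 + D)
-12864 - O(-111, 177) = -12864 - (-104 + 177)/(-69 - 111) = -12864 - 73/(-180) = -12864 - (-1)*73/180 = -12864 - 1*(-73/180) = -12864 + 73/180 = -2315447/180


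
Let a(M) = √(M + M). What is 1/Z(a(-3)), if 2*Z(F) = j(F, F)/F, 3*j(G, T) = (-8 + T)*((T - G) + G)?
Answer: -24/35 - 3*I*√6/35 ≈ -0.68571 - 0.20996*I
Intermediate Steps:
j(G, T) = T*(-8 + T)/3 (j(G, T) = ((-8 + T)*((T - G) + G))/3 = ((-8 + T)*T)/3 = (T*(-8 + T))/3 = T*(-8 + T)/3)
a(M) = √2*√M (a(M) = √(2*M) = √2*√M)
Z(F) = -4/3 + F/6 (Z(F) = ((F*(-8 + F)/3)/F)/2 = (-8/3 + F/3)/2 = -4/3 + F/6)
1/Z(a(-3)) = 1/(-4/3 + (√2*√(-3))/6) = 1/(-4/3 + (√2*(I*√3))/6) = 1/(-4/3 + (I*√6)/6) = 1/(-4/3 + I*√6/6)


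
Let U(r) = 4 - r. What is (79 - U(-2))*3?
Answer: 219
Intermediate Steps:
(79 - U(-2))*3 = (79 - (4 - 1*(-2)))*3 = (79 - (4 + 2))*3 = (79 - 1*6)*3 = (79 - 6)*3 = 73*3 = 219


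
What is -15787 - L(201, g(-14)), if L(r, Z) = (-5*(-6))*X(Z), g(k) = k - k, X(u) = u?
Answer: -15787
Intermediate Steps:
g(k) = 0
L(r, Z) = 30*Z (L(r, Z) = (-5*(-6))*Z = 30*Z)
-15787 - L(201, g(-14)) = -15787 - 30*0 = -15787 - 1*0 = -15787 + 0 = -15787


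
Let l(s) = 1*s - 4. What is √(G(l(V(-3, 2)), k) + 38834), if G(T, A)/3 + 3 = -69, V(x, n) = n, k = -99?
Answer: √38618 ≈ 196.51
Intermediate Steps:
l(s) = -4 + s (l(s) = s - 4 = -4 + s)
G(T, A) = -216 (G(T, A) = -9 + 3*(-69) = -9 - 207 = -216)
√(G(l(V(-3, 2)), k) + 38834) = √(-216 + 38834) = √38618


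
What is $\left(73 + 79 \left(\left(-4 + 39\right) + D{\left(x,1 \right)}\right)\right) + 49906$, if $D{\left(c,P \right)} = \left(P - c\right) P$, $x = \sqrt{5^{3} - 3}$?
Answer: $52823 - 79 \sqrt{122} \approx 51950.0$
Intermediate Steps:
$x = \sqrt{122}$ ($x = \sqrt{125 - 3} = \sqrt{122} \approx 11.045$)
$D{\left(c,P \right)} = P \left(P - c\right)$
$\left(73 + 79 \left(\left(-4 + 39\right) + D{\left(x,1 \right)}\right)\right) + 49906 = \left(73 + 79 \left(\left(-4 + 39\right) + 1 \left(1 - \sqrt{122}\right)\right)\right) + 49906 = \left(73 + 79 \left(35 + \left(1 - \sqrt{122}\right)\right)\right) + 49906 = \left(73 + 79 \left(36 - \sqrt{122}\right)\right) + 49906 = \left(73 + \left(2844 - 79 \sqrt{122}\right)\right) + 49906 = \left(2917 - 79 \sqrt{122}\right) + 49906 = 52823 - 79 \sqrt{122}$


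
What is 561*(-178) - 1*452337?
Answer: -552195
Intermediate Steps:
561*(-178) - 1*452337 = -99858 - 452337 = -552195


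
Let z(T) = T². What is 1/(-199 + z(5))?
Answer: -1/174 ≈ -0.0057471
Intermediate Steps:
1/(-199 + z(5)) = 1/(-199 + 5²) = 1/(-199 + 25) = 1/(-174) = -1/174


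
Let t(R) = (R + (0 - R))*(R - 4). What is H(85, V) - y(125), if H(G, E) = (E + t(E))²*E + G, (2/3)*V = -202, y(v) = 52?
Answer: -27818094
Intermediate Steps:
V = -303 (V = (3/2)*(-202) = -303)
t(R) = 0 (t(R) = (R - R)*(-4 + R) = 0*(-4 + R) = 0)
H(G, E) = G + E³ (H(G, E) = (E + 0)²*E + G = E²*E + G = E³ + G = G + E³)
H(85, V) - y(125) = (85 + (-303)³) - 1*52 = (85 - 27818127) - 52 = -27818042 - 52 = -27818094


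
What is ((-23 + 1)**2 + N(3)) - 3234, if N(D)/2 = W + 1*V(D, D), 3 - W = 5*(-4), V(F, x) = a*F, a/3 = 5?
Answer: -2614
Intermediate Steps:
a = 15 (a = 3*5 = 15)
V(F, x) = 15*F
W = 23 (W = 3 - 5*(-4) = 3 - 1*(-20) = 3 + 20 = 23)
N(D) = 46 + 30*D (N(D) = 2*(23 + 1*(15*D)) = 2*(23 + 15*D) = 46 + 30*D)
((-23 + 1)**2 + N(3)) - 3234 = ((-23 + 1)**2 + (46 + 30*3)) - 3234 = ((-22)**2 + (46 + 90)) - 3234 = (484 + 136) - 3234 = 620 - 3234 = -2614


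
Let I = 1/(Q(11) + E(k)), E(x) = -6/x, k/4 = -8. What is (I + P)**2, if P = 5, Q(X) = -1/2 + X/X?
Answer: 5041/121 ≈ 41.661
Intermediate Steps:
Q(X) = 1/2 (Q(X) = -1*1/2 + 1 = -1/2 + 1 = 1/2)
k = -32 (k = 4*(-8) = -32)
I = 16/11 (I = 1/(1/2 - 6/(-32)) = 1/(1/2 - 6*(-1/32)) = 1/(1/2 + 3/16) = 1/(11/16) = 16/11 ≈ 1.4545)
(I + P)**2 = (16/11 + 5)**2 = (71/11)**2 = 5041/121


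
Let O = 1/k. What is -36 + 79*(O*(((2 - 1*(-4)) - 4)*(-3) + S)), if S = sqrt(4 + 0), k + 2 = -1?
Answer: 208/3 ≈ 69.333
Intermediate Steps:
k = -3 (k = -2 - 1 = -3)
O = -1/3 (O = 1/(-3) = -1/3 ≈ -0.33333)
S = 2 (S = sqrt(4) = 2)
-36 + 79*(O*(((2 - 1*(-4)) - 4)*(-3) + S)) = -36 + 79*(-(((2 - 1*(-4)) - 4)*(-3) + 2)/3) = -36 + 79*(-(((2 + 4) - 4)*(-3) + 2)/3) = -36 + 79*(-((6 - 4)*(-3) + 2)/3) = -36 + 79*(-(2*(-3) + 2)/3) = -36 + 79*(-(-6 + 2)/3) = -36 + 79*(-1/3*(-4)) = -36 + 79*(4/3) = -36 + 316/3 = 208/3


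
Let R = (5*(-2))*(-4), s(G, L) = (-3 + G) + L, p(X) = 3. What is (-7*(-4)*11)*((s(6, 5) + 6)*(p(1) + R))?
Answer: 185416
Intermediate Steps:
s(G, L) = -3 + G + L
R = 40 (R = -10*(-4) = 40)
(-7*(-4)*11)*((s(6, 5) + 6)*(p(1) + R)) = (-7*(-4)*11)*(((-3 + 6 + 5) + 6)*(3 + 40)) = (28*11)*((8 + 6)*43) = 308*(14*43) = 308*602 = 185416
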